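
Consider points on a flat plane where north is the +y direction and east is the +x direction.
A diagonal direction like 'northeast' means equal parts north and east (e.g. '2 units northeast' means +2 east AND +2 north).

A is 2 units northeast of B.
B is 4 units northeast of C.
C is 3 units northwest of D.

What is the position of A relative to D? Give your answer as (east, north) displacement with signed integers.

Place D at the origin (east=0, north=0).
  C is 3 units northwest of D: delta (east=-3, north=+3); C at (east=-3, north=3).
  B is 4 units northeast of C: delta (east=+4, north=+4); B at (east=1, north=7).
  A is 2 units northeast of B: delta (east=+2, north=+2); A at (east=3, north=9).
Therefore A relative to D: (east=3, north=9).

Answer: A is at (east=3, north=9) relative to D.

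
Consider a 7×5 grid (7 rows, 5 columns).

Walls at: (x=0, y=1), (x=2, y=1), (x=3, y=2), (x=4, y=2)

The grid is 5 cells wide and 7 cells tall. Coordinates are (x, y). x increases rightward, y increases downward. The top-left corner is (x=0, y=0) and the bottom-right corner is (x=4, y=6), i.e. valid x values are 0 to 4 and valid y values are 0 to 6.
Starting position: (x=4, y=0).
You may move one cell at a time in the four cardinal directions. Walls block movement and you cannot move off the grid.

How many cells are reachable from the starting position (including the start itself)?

Answer: Reachable cells: 31

Derivation:
BFS flood-fill from (x=4, y=0):
  Distance 0: (x=4, y=0)
  Distance 1: (x=3, y=0), (x=4, y=1)
  Distance 2: (x=2, y=0), (x=3, y=1)
  Distance 3: (x=1, y=0)
  Distance 4: (x=0, y=0), (x=1, y=1)
  Distance 5: (x=1, y=2)
  Distance 6: (x=0, y=2), (x=2, y=2), (x=1, y=3)
  Distance 7: (x=0, y=3), (x=2, y=3), (x=1, y=4)
  Distance 8: (x=3, y=3), (x=0, y=4), (x=2, y=4), (x=1, y=5)
  Distance 9: (x=4, y=3), (x=3, y=4), (x=0, y=5), (x=2, y=5), (x=1, y=6)
  Distance 10: (x=4, y=4), (x=3, y=5), (x=0, y=6), (x=2, y=6)
  Distance 11: (x=4, y=5), (x=3, y=6)
  Distance 12: (x=4, y=6)
Total reachable: 31 (grid has 31 open cells total)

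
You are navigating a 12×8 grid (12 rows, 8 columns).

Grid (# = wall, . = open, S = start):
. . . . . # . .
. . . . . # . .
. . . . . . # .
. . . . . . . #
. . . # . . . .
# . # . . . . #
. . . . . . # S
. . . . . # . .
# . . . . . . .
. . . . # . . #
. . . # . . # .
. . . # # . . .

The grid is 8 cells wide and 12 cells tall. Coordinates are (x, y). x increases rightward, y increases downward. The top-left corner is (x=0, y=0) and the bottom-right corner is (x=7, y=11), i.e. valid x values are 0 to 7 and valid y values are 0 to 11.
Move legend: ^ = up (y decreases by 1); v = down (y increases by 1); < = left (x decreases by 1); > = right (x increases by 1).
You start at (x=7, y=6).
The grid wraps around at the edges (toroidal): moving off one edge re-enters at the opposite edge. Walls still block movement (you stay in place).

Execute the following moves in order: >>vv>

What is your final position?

Start: (x=7, y=6)
  > (right): (x=7, y=6) -> (x=0, y=6)
  > (right): (x=0, y=6) -> (x=1, y=6)
  v (down): (x=1, y=6) -> (x=1, y=7)
  v (down): (x=1, y=7) -> (x=1, y=8)
  > (right): (x=1, y=8) -> (x=2, y=8)
Final: (x=2, y=8)

Answer: Final position: (x=2, y=8)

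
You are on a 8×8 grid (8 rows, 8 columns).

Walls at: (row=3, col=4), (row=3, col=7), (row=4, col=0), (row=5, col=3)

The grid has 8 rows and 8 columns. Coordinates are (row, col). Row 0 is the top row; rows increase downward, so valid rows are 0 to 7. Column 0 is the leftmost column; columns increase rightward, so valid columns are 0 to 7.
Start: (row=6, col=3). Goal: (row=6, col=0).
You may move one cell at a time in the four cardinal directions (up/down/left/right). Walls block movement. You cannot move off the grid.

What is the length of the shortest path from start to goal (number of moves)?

Answer: Shortest path length: 3

Derivation:
BFS from (row=6, col=3) until reaching (row=6, col=0):
  Distance 0: (row=6, col=3)
  Distance 1: (row=6, col=2), (row=6, col=4), (row=7, col=3)
  Distance 2: (row=5, col=2), (row=5, col=4), (row=6, col=1), (row=6, col=5), (row=7, col=2), (row=7, col=4)
  Distance 3: (row=4, col=2), (row=4, col=4), (row=5, col=1), (row=5, col=5), (row=6, col=0), (row=6, col=6), (row=7, col=1), (row=7, col=5)  <- goal reached here
One shortest path (3 moves): (row=6, col=3) -> (row=6, col=2) -> (row=6, col=1) -> (row=6, col=0)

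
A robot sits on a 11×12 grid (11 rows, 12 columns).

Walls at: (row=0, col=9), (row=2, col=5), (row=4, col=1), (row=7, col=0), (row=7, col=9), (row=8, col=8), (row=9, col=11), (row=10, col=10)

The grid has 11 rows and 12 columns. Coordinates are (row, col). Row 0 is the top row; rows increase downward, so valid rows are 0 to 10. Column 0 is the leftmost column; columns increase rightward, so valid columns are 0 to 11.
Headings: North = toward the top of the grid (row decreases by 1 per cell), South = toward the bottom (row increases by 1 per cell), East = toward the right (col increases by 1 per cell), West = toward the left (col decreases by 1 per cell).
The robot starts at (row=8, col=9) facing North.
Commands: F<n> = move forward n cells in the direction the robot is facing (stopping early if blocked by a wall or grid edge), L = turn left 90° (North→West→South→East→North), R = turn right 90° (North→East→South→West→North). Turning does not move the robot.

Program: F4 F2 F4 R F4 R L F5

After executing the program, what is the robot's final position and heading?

Answer: Final position: (row=8, col=11), facing East

Derivation:
Start: (row=8, col=9), facing North
  F4: move forward 0/4 (blocked), now at (row=8, col=9)
  F2: move forward 0/2 (blocked), now at (row=8, col=9)
  F4: move forward 0/4 (blocked), now at (row=8, col=9)
  R: turn right, now facing East
  F4: move forward 2/4 (blocked), now at (row=8, col=11)
  R: turn right, now facing South
  L: turn left, now facing East
  F5: move forward 0/5 (blocked), now at (row=8, col=11)
Final: (row=8, col=11), facing East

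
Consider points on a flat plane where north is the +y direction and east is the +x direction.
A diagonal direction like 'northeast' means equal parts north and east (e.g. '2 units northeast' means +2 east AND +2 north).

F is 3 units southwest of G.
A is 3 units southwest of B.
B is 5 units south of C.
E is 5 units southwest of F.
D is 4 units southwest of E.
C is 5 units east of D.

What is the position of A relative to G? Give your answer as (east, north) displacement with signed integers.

Answer: A is at (east=-10, north=-20) relative to G.

Derivation:
Place G at the origin (east=0, north=0).
  F is 3 units southwest of G: delta (east=-3, north=-3); F at (east=-3, north=-3).
  E is 5 units southwest of F: delta (east=-5, north=-5); E at (east=-8, north=-8).
  D is 4 units southwest of E: delta (east=-4, north=-4); D at (east=-12, north=-12).
  C is 5 units east of D: delta (east=+5, north=+0); C at (east=-7, north=-12).
  B is 5 units south of C: delta (east=+0, north=-5); B at (east=-7, north=-17).
  A is 3 units southwest of B: delta (east=-3, north=-3); A at (east=-10, north=-20).
Therefore A relative to G: (east=-10, north=-20).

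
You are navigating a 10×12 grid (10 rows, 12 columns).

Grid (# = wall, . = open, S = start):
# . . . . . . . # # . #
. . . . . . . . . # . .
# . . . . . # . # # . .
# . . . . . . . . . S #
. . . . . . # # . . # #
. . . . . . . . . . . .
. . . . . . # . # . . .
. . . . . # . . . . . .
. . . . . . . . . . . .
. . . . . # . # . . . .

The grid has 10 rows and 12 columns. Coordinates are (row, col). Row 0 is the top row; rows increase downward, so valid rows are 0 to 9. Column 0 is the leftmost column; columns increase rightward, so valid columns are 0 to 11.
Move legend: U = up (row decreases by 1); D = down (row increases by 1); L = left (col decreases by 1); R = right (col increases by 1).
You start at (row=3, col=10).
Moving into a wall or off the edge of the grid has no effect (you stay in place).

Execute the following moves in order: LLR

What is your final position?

Answer: Final position: (row=3, col=9)

Derivation:
Start: (row=3, col=10)
  L (left): (row=3, col=10) -> (row=3, col=9)
  L (left): (row=3, col=9) -> (row=3, col=8)
  R (right): (row=3, col=8) -> (row=3, col=9)
Final: (row=3, col=9)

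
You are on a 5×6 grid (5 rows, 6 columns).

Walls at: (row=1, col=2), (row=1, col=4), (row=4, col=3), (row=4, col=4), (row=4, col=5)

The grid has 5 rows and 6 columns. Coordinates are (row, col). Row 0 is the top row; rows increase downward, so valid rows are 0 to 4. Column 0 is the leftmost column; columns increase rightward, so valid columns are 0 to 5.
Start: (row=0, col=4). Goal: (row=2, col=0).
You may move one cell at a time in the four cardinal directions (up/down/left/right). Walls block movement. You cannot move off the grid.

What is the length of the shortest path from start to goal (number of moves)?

Answer: Shortest path length: 6

Derivation:
BFS from (row=0, col=4) until reaching (row=2, col=0):
  Distance 0: (row=0, col=4)
  Distance 1: (row=0, col=3), (row=0, col=5)
  Distance 2: (row=0, col=2), (row=1, col=3), (row=1, col=5)
  Distance 3: (row=0, col=1), (row=2, col=3), (row=2, col=5)
  Distance 4: (row=0, col=0), (row=1, col=1), (row=2, col=2), (row=2, col=4), (row=3, col=3), (row=3, col=5)
  Distance 5: (row=1, col=0), (row=2, col=1), (row=3, col=2), (row=3, col=4)
  Distance 6: (row=2, col=0), (row=3, col=1), (row=4, col=2)  <- goal reached here
One shortest path (6 moves): (row=0, col=4) -> (row=0, col=3) -> (row=0, col=2) -> (row=0, col=1) -> (row=0, col=0) -> (row=1, col=0) -> (row=2, col=0)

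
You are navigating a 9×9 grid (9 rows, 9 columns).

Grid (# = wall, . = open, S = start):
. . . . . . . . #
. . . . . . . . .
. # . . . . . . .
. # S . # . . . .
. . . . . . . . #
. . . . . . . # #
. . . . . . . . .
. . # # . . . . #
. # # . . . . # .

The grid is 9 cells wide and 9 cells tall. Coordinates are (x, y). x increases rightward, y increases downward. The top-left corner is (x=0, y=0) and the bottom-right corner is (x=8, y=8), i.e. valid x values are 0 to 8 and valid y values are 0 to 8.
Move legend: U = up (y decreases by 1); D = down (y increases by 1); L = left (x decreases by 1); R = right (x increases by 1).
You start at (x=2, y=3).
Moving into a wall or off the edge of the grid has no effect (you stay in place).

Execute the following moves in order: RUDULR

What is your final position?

Answer: Final position: (x=3, y=2)

Derivation:
Start: (x=2, y=3)
  R (right): (x=2, y=3) -> (x=3, y=3)
  U (up): (x=3, y=3) -> (x=3, y=2)
  D (down): (x=3, y=2) -> (x=3, y=3)
  U (up): (x=3, y=3) -> (x=3, y=2)
  L (left): (x=3, y=2) -> (x=2, y=2)
  R (right): (x=2, y=2) -> (x=3, y=2)
Final: (x=3, y=2)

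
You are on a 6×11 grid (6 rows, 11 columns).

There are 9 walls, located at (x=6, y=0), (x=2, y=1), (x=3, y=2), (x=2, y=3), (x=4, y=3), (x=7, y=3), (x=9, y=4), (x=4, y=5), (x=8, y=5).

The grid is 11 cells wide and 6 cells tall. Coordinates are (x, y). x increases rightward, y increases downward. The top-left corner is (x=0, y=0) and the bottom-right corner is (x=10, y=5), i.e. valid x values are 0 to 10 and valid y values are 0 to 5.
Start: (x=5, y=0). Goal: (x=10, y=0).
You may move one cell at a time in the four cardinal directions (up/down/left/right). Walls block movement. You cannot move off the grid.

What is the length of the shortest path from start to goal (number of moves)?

Answer: Shortest path length: 7

Derivation:
BFS from (x=5, y=0) until reaching (x=10, y=0):
  Distance 0: (x=5, y=0)
  Distance 1: (x=4, y=0), (x=5, y=1)
  Distance 2: (x=3, y=0), (x=4, y=1), (x=6, y=1), (x=5, y=2)
  Distance 3: (x=2, y=0), (x=3, y=1), (x=7, y=1), (x=4, y=2), (x=6, y=2), (x=5, y=3)
  Distance 4: (x=1, y=0), (x=7, y=0), (x=8, y=1), (x=7, y=2), (x=6, y=3), (x=5, y=4)
  Distance 5: (x=0, y=0), (x=8, y=0), (x=1, y=1), (x=9, y=1), (x=8, y=2), (x=4, y=4), (x=6, y=4), (x=5, y=5)
  Distance 6: (x=9, y=0), (x=0, y=1), (x=10, y=1), (x=1, y=2), (x=9, y=2), (x=8, y=3), (x=3, y=4), (x=7, y=4), (x=6, y=5)
  Distance 7: (x=10, y=0), (x=0, y=2), (x=2, y=2), (x=10, y=2), (x=1, y=3), (x=3, y=3), (x=9, y=3), (x=2, y=4), (x=8, y=4), (x=3, y=5), (x=7, y=5)  <- goal reached here
One shortest path (7 moves): (x=5, y=0) -> (x=5, y=1) -> (x=6, y=1) -> (x=7, y=1) -> (x=8, y=1) -> (x=9, y=1) -> (x=10, y=1) -> (x=10, y=0)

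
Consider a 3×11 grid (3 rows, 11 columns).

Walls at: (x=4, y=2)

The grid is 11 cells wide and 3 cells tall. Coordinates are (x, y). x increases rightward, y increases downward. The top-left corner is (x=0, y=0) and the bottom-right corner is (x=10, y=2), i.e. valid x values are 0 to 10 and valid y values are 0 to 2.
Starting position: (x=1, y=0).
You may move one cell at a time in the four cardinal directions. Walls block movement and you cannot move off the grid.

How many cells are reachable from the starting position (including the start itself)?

BFS flood-fill from (x=1, y=0):
  Distance 0: (x=1, y=0)
  Distance 1: (x=0, y=0), (x=2, y=0), (x=1, y=1)
  Distance 2: (x=3, y=0), (x=0, y=1), (x=2, y=1), (x=1, y=2)
  Distance 3: (x=4, y=0), (x=3, y=1), (x=0, y=2), (x=2, y=2)
  Distance 4: (x=5, y=0), (x=4, y=1), (x=3, y=2)
  Distance 5: (x=6, y=0), (x=5, y=1)
  Distance 6: (x=7, y=0), (x=6, y=1), (x=5, y=2)
  Distance 7: (x=8, y=0), (x=7, y=1), (x=6, y=2)
  Distance 8: (x=9, y=0), (x=8, y=1), (x=7, y=2)
  Distance 9: (x=10, y=0), (x=9, y=1), (x=8, y=2)
  Distance 10: (x=10, y=1), (x=9, y=2)
  Distance 11: (x=10, y=2)
Total reachable: 32 (grid has 32 open cells total)

Answer: Reachable cells: 32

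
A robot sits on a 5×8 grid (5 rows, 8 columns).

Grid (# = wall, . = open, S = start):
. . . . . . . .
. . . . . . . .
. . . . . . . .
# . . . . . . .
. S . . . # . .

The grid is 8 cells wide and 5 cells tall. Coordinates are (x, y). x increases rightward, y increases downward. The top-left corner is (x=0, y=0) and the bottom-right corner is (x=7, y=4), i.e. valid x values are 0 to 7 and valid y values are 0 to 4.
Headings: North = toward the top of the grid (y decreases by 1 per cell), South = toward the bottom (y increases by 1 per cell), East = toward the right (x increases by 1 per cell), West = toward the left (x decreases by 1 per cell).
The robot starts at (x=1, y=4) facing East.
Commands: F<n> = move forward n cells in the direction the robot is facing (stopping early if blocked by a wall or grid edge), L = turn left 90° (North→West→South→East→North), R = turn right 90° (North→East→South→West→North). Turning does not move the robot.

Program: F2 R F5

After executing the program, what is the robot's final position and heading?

Start: (x=1, y=4), facing East
  F2: move forward 2, now at (x=3, y=4)
  R: turn right, now facing South
  F5: move forward 0/5 (blocked), now at (x=3, y=4)
Final: (x=3, y=4), facing South

Answer: Final position: (x=3, y=4), facing South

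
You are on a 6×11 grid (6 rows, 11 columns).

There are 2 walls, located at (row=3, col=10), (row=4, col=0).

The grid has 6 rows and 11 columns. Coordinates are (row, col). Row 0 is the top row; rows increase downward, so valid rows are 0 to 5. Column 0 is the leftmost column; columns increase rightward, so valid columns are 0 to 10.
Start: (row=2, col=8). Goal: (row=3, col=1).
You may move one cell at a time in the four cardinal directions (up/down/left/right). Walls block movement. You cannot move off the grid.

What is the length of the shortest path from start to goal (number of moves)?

Answer: Shortest path length: 8

Derivation:
BFS from (row=2, col=8) until reaching (row=3, col=1):
  Distance 0: (row=2, col=8)
  Distance 1: (row=1, col=8), (row=2, col=7), (row=2, col=9), (row=3, col=8)
  Distance 2: (row=0, col=8), (row=1, col=7), (row=1, col=9), (row=2, col=6), (row=2, col=10), (row=3, col=7), (row=3, col=9), (row=4, col=8)
  Distance 3: (row=0, col=7), (row=0, col=9), (row=1, col=6), (row=1, col=10), (row=2, col=5), (row=3, col=6), (row=4, col=7), (row=4, col=9), (row=5, col=8)
  Distance 4: (row=0, col=6), (row=0, col=10), (row=1, col=5), (row=2, col=4), (row=3, col=5), (row=4, col=6), (row=4, col=10), (row=5, col=7), (row=5, col=9)
  Distance 5: (row=0, col=5), (row=1, col=4), (row=2, col=3), (row=3, col=4), (row=4, col=5), (row=5, col=6), (row=5, col=10)
  Distance 6: (row=0, col=4), (row=1, col=3), (row=2, col=2), (row=3, col=3), (row=4, col=4), (row=5, col=5)
  Distance 7: (row=0, col=3), (row=1, col=2), (row=2, col=1), (row=3, col=2), (row=4, col=3), (row=5, col=4)
  Distance 8: (row=0, col=2), (row=1, col=1), (row=2, col=0), (row=3, col=1), (row=4, col=2), (row=5, col=3)  <- goal reached here
One shortest path (8 moves): (row=2, col=8) -> (row=2, col=7) -> (row=2, col=6) -> (row=2, col=5) -> (row=2, col=4) -> (row=2, col=3) -> (row=2, col=2) -> (row=2, col=1) -> (row=3, col=1)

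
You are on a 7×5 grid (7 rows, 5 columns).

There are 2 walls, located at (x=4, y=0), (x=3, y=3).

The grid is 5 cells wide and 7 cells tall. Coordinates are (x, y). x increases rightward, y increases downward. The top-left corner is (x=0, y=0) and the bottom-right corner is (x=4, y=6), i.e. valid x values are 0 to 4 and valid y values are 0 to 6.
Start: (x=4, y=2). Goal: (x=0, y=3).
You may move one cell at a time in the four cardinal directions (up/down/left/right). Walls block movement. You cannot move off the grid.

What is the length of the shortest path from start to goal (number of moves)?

Answer: Shortest path length: 5

Derivation:
BFS from (x=4, y=2) until reaching (x=0, y=3):
  Distance 0: (x=4, y=2)
  Distance 1: (x=4, y=1), (x=3, y=2), (x=4, y=3)
  Distance 2: (x=3, y=1), (x=2, y=2), (x=4, y=4)
  Distance 3: (x=3, y=0), (x=2, y=1), (x=1, y=2), (x=2, y=3), (x=3, y=4), (x=4, y=5)
  Distance 4: (x=2, y=0), (x=1, y=1), (x=0, y=2), (x=1, y=3), (x=2, y=4), (x=3, y=5), (x=4, y=6)
  Distance 5: (x=1, y=0), (x=0, y=1), (x=0, y=3), (x=1, y=4), (x=2, y=5), (x=3, y=6)  <- goal reached here
One shortest path (5 moves): (x=4, y=2) -> (x=3, y=2) -> (x=2, y=2) -> (x=1, y=2) -> (x=0, y=2) -> (x=0, y=3)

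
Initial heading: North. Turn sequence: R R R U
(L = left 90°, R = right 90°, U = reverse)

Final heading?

Start: North
  R (right (90° clockwise)) -> East
  R (right (90° clockwise)) -> South
  R (right (90° clockwise)) -> West
  U (U-turn (180°)) -> East
Final: East

Answer: Final heading: East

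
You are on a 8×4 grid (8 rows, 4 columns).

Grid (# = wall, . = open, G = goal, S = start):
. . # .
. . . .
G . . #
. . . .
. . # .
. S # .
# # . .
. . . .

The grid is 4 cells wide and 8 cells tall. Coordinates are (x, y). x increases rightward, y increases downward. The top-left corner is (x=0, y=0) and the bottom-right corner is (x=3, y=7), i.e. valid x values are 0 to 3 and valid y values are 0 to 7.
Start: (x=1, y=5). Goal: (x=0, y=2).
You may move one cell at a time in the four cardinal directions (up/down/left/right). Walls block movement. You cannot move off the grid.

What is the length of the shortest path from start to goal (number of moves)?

BFS from (x=1, y=5) until reaching (x=0, y=2):
  Distance 0: (x=1, y=5)
  Distance 1: (x=1, y=4), (x=0, y=5)
  Distance 2: (x=1, y=3), (x=0, y=4)
  Distance 3: (x=1, y=2), (x=0, y=3), (x=2, y=3)
  Distance 4: (x=1, y=1), (x=0, y=2), (x=2, y=2), (x=3, y=3)  <- goal reached here
One shortest path (4 moves): (x=1, y=5) -> (x=0, y=5) -> (x=0, y=4) -> (x=0, y=3) -> (x=0, y=2)

Answer: Shortest path length: 4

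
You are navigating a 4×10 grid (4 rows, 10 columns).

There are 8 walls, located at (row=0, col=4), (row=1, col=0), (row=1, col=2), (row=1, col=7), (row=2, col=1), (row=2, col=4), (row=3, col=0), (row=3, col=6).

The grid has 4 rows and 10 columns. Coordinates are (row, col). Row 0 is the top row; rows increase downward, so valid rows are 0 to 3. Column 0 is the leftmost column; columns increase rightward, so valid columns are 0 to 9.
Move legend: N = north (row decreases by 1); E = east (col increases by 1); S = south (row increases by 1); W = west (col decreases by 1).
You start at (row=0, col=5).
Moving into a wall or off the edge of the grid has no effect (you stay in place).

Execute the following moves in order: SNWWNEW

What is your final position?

Start: (row=0, col=5)
  S (south): (row=0, col=5) -> (row=1, col=5)
  N (north): (row=1, col=5) -> (row=0, col=5)
  W (west): blocked, stay at (row=0, col=5)
  W (west): blocked, stay at (row=0, col=5)
  N (north): blocked, stay at (row=0, col=5)
  E (east): (row=0, col=5) -> (row=0, col=6)
  W (west): (row=0, col=6) -> (row=0, col=5)
Final: (row=0, col=5)

Answer: Final position: (row=0, col=5)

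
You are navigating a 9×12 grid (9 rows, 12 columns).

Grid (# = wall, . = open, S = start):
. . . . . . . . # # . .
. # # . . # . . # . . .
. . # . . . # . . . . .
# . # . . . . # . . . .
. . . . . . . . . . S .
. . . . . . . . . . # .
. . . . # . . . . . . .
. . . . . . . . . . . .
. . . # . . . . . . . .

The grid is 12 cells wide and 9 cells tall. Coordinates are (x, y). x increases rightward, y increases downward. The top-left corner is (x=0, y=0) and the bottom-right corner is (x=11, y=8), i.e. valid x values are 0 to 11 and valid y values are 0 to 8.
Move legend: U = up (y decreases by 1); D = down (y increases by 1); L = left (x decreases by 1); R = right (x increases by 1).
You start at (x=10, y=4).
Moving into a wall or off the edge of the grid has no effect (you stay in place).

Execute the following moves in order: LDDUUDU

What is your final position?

Answer: Final position: (x=9, y=4)

Derivation:
Start: (x=10, y=4)
  L (left): (x=10, y=4) -> (x=9, y=4)
  D (down): (x=9, y=4) -> (x=9, y=5)
  D (down): (x=9, y=5) -> (x=9, y=6)
  U (up): (x=9, y=6) -> (x=9, y=5)
  U (up): (x=9, y=5) -> (x=9, y=4)
  D (down): (x=9, y=4) -> (x=9, y=5)
  U (up): (x=9, y=5) -> (x=9, y=4)
Final: (x=9, y=4)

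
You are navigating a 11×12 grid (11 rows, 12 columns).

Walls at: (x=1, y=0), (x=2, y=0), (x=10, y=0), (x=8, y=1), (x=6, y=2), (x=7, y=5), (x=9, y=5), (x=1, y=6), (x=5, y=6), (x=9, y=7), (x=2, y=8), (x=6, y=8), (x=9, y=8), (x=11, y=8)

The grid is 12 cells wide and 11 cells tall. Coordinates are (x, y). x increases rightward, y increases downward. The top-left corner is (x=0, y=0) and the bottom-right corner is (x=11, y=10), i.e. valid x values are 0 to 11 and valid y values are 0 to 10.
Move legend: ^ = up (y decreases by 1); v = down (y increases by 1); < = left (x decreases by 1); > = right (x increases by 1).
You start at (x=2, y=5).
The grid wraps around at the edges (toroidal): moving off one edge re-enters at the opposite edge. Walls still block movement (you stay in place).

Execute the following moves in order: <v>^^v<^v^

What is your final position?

Start: (x=2, y=5)
  < (left): (x=2, y=5) -> (x=1, y=5)
  v (down): blocked, stay at (x=1, y=5)
  > (right): (x=1, y=5) -> (x=2, y=5)
  ^ (up): (x=2, y=5) -> (x=2, y=4)
  ^ (up): (x=2, y=4) -> (x=2, y=3)
  v (down): (x=2, y=3) -> (x=2, y=4)
  < (left): (x=2, y=4) -> (x=1, y=4)
  ^ (up): (x=1, y=4) -> (x=1, y=3)
  v (down): (x=1, y=3) -> (x=1, y=4)
  ^ (up): (x=1, y=4) -> (x=1, y=3)
Final: (x=1, y=3)

Answer: Final position: (x=1, y=3)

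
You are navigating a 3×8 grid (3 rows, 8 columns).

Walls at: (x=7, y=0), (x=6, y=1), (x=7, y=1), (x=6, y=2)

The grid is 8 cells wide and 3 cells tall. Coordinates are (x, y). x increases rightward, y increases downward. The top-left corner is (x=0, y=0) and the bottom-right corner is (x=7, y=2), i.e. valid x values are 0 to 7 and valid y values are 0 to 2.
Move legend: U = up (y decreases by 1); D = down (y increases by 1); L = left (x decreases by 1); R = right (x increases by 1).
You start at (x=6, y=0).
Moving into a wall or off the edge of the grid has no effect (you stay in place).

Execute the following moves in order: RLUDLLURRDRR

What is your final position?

Answer: Final position: (x=5, y=1)

Derivation:
Start: (x=6, y=0)
  R (right): blocked, stay at (x=6, y=0)
  L (left): (x=6, y=0) -> (x=5, y=0)
  U (up): blocked, stay at (x=5, y=0)
  D (down): (x=5, y=0) -> (x=5, y=1)
  L (left): (x=5, y=1) -> (x=4, y=1)
  L (left): (x=4, y=1) -> (x=3, y=1)
  U (up): (x=3, y=1) -> (x=3, y=0)
  R (right): (x=3, y=0) -> (x=4, y=0)
  R (right): (x=4, y=0) -> (x=5, y=0)
  D (down): (x=5, y=0) -> (x=5, y=1)
  R (right): blocked, stay at (x=5, y=1)
  R (right): blocked, stay at (x=5, y=1)
Final: (x=5, y=1)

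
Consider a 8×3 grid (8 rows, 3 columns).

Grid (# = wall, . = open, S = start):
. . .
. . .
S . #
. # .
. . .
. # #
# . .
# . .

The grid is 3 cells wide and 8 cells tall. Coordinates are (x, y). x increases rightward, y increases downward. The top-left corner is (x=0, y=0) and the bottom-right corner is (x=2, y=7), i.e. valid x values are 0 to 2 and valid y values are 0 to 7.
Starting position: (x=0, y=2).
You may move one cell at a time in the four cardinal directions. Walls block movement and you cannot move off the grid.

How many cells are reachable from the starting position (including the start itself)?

Answer: Reachable cells: 14

Derivation:
BFS flood-fill from (x=0, y=2):
  Distance 0: (x=0, y=2)
  Distance 1: (x=0, y=1), (x=1, y=2), (x=0, y=3)
  Distance 2: (x=0, y=0), (x=1, y=1), (x=0, y=4)
  Distance 3: (x=1, y=0), (x=2, y=1), (x=1, y=4), (x=0, y=5)
  Distance 4: (x=2, y=0), (x=2, y=4)
  Distance 5: (x=2, y=3)
Total reachable: 14 (grid has 18 open cells total)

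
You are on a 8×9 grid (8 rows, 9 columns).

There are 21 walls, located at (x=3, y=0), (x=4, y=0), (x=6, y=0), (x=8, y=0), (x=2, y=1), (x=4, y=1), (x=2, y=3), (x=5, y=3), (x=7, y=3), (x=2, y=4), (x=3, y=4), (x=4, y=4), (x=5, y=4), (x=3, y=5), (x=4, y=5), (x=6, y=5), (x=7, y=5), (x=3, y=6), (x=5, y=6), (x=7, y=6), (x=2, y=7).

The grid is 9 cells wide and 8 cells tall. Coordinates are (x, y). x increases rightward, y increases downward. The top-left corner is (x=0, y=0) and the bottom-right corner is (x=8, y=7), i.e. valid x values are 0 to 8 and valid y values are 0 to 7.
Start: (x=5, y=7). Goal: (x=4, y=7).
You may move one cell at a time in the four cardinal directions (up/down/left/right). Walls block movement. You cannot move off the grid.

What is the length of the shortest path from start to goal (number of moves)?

BFS from (x=5, y=7) until reaching (x=4, y=7):
  Distance 0: (x=5, y=7)
  Distance 1: (x=4, y=7), (x=6, y=7)  <- goal reached here
One shortest path (1 moves): (x=5, y=7) -> (x=4, y=7)

Answer: Shortest path length: 1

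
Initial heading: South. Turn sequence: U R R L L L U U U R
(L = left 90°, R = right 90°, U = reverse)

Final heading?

Start: South
  U (U-turn (180°)) -> North
  R (right (90° clockwise)) -> East
  R (right (90° clockwise)) -> South
  L (left (90° counter-clockwise)) -> East
  L (left (90° counter-clockwise)) -> North
  L (left (90° counter-clockwise)) -> West
  U (U-turn (180°)) -> East
  U (U-turn (180°)) -> West
  U (U-turn (180°)) -> East
  R (right (90° clockwise)) -> South
Final: South

Answer: Final heading: South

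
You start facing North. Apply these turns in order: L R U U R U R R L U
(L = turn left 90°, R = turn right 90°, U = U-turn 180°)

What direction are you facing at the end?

Start: North
  L (left (90° counter-clockwise)) -> West
  R (right (90° clockwise)) -> North
  U (U-turn (180°)) -> South
  U (U-turn (180°)) -> North
  R (right (90° clockwise)) -> East
  U (U-turn (180°)) -> West
  R (right (90° clockwise)) -> North
  R (right (90° clockwise)) -> East
  L (left (90° counter-clockwise)) -> North
  U (U-turn (180°)) -> South
Final: South

Answer: Final heading: South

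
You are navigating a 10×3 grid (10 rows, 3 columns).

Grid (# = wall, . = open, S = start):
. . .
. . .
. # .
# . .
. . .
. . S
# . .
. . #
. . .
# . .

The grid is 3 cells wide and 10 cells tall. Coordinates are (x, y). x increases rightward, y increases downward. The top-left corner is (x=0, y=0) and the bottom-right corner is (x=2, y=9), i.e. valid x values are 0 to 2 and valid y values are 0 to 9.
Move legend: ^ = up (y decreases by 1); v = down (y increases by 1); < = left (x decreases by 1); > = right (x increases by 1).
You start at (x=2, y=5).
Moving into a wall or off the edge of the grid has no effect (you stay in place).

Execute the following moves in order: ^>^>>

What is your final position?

Start: (x=2, y=5)
  ^ (up): (x=2, y=5) -> (x=2, y=4)
  > (right): blocked, stay at (x=2, y=4)
  ^ (up): (x=2, y=4) -> (x=2, y=3)
  > (right): blocked, stay at (x=2, y=3)
  > (right): blocked, stay at (x=2, y=3)
Final: (x=2, y=3)

Answer: Final position: (x=2, y=3)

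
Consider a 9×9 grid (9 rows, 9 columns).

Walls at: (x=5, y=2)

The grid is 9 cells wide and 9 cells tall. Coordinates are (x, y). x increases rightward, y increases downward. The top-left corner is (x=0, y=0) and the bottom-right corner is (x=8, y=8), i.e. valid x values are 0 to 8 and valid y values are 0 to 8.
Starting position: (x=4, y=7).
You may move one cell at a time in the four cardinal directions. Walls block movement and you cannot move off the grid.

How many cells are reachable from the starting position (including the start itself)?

Answer: Reachable cells: 80

Derivation:
BFS flood-fill from (x=4, y=7):
  Distance 0: (x=4, y=7)
  Distance 1: (x=4, y=6), (x=3, y=7), (x=5, y=7), (x=4, y=8)
  Distance 2: (x=4, y=5), (x=3, y=6), (x=5, y=6), (x=2, y=7), (x=6, y=7), (x=3, y=8), (x=5, y=8)
  Distance 3: (x=4, y=4), (x=3, y=5), (x=5, y=5), (x=2, y=6), (x=6, y=6), (x=1, y=7), (x=7, y=7), (x=2, y=8), (x=6, y=8)
  Distance 4: (x=4, y=3), (x=3, y=4), (x=5, y=4), (x=2, y=5), (x=6, y=5), (x=1, y=6), (x=7, y=6), (x=0, y=7), (x=8, y=7), (x=1, y=8), (x=7, y=8)
  Distance 5: (x=4, y=2), (x=3, y=3), (x=5, y=3), (x=2, y=4), (x=6, y=4), (x=1, y=5), (x=7, y=5), (x=0, y=6), (x=8, y=6), (x=0, y=8), (x=8, y=8)
  Distance 6: (x=4, y=1), (x=3, y=2), (x=2, y=3), (x=6, y=3), (x=1, y=4), (x=7, y=4), (x=0, y=5), (x=8, y=5)
  Distance 7: (x=4, y=0), (x=3, y=1), (x=5, y=1), (x=2, y=2), (x=6, y=2), (x=1, y=3), (x=7, y=3), (x=0, y=4), (x=8, y=4)
  Distance 8: (x=3, y=0), (x=5, y=0), (x=2, y=1), (x=6, y=1), (x=1, y=2), (x=7, y=2), (x=0, y=3), (x=8, y=3)
  Distance 9: (x=2, y=0), (x=6, y=0), (x=1, y=1), (x=7, y=1), (x=0, y=2), (x=8, y=2)
  Distance 10: (x=1, y=0), (x=7, y=0), (x=0, y=1), (x=8, y=1)
  Distance 11: (x=0, y=0), (x=8, y=0)
Total reachable: 80 (grid has 80 open cells total)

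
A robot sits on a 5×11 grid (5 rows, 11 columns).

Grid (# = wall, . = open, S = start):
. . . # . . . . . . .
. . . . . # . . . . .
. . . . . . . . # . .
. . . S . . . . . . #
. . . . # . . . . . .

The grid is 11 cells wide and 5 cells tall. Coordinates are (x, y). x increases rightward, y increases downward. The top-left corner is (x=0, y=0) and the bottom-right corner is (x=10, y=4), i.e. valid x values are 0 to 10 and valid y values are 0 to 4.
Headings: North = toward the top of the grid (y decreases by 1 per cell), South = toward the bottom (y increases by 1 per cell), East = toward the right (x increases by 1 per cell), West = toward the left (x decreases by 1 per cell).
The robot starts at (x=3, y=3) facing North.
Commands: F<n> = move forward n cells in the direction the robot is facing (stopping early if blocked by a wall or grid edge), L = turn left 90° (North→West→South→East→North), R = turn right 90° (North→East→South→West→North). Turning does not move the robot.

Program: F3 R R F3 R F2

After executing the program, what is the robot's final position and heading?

Start: (x=3, y=3), facing North
  F3: move forward 2/3 (blocked), now at (x=3, y=1)
  R: turn right, now facing East
  R: turn right, now facing South
  F3: move forward 3, now at (x=3, y=4)
  R: turn right, now facing West
  F2: move forward 2, now at (x=1, y=4)
Final: (x=1, y=4), facing West

Answer: Final position: (x=1, y=4), facing West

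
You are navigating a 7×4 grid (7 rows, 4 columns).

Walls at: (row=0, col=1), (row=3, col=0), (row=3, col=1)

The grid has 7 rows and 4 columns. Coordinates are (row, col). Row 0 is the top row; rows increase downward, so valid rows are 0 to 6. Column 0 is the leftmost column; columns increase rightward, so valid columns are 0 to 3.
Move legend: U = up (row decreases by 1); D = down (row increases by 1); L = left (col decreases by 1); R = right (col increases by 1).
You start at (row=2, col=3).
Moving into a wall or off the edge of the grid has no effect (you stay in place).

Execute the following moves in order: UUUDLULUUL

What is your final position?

Start: (row=2, col=3)
  U (up): (row=2, col=3) -> (row=1, col=3)
  U (up): (row=1, col=3) -> (row=0, col=3)
  U (up): blocked, stay at (row=0, col=3)
  D (down): (row=0, col=3) -> (row=1, col=3)
  L (left): (row=1, col=3) -> (row=1, col=2)
  U (up): (row=1, col=2) -> (row=0, col=2)
  L (left): blocked, stay at (row=0, col=2)
  U (up): blocked, stay at (row=0, col=2)
  U (up): blocked, stay at (row=0, col=2)
  L (left): blocked, stay at (row=0, col=2)
Final: (row=0, col=2)

Answer: Final position: (row=0, col=2)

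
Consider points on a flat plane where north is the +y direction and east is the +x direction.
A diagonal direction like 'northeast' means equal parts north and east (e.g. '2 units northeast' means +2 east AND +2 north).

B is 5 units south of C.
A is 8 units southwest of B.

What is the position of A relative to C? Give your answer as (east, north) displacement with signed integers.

Place C at the origin (east=0, north=0).
  B is 5 units south of C: delta (east=+0, north=-5); B at (east=0, north=-5).
  A is 8 units southwest of B: delta (east=-8, north=-8); A at (east=-8, north=-13).
Therefore A relative to C: (east=-8, north=-13).

Answer: A is at (east=-8, north=-13) relative to C.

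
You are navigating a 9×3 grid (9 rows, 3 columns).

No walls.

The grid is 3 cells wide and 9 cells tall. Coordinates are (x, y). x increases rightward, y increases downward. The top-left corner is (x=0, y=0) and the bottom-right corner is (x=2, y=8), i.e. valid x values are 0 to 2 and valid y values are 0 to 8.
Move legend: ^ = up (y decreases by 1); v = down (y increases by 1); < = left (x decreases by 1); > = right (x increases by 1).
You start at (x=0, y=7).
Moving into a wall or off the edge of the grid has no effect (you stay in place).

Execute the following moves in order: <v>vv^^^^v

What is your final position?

Answer: Final position: (x=1, y=5)

Derivation:
Start: (x=0, y=7)
  < (left): blocked, stay at (x=0, y=7)
  v (down): (x=0, y=7) -> (x=0, y=8)
  > (right): (x=0, y=8) -> (x=1, y=8)
  v (down): blocked, stay at (x=1, y=8)
  v (down): blocked, stay at (x=1, y=8)
  ^ (up): (x=1, y=8) -> (x=1, y=7)
  ^ (up): (x=1, y=7) -> (x=1, y=6)
  ^ (up): (x=1, y=6) -> (x=1, y=5)
  ^ (up): (x=1, y=5) -> (x=1, y=4)
  v (down): (x=1, y=4) -> (x=1, y=5)
Final: (x=1, y=5)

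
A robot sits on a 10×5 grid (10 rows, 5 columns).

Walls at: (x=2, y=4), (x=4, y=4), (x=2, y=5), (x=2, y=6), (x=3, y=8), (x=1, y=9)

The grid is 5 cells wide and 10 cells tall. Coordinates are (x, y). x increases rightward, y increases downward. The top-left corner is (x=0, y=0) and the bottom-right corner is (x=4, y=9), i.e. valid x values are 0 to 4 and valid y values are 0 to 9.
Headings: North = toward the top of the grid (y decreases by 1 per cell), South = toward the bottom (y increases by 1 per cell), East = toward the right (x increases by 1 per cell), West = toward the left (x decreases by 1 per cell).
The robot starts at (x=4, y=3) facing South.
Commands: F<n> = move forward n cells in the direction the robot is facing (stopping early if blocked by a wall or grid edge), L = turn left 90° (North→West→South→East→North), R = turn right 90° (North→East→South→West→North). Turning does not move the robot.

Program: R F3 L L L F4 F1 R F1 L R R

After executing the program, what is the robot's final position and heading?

Start: (x=4, y=3), facing South
  R: turn right, now facing West
  F3: move forward 3, now at (x=1, y=3)
  L: turn left, now facing South
  L: turn left, now facing East
  L: turn left, now facing North
  F4: move forward 3/4 (blocked), now at (x=1, y=0)
  F1: move forward 0/1 (blocked), now at (x=1, y=0)
  R: turn right, now facing East
  F1: move forward 1, now at (x=2, y=0)
  L: turn left, now facing North
  R: turn right, now facing East
  R: turn right, now facing South
Final: (x=2, y=0), facing South

Answer: Final position: (x=2, y=0), facing South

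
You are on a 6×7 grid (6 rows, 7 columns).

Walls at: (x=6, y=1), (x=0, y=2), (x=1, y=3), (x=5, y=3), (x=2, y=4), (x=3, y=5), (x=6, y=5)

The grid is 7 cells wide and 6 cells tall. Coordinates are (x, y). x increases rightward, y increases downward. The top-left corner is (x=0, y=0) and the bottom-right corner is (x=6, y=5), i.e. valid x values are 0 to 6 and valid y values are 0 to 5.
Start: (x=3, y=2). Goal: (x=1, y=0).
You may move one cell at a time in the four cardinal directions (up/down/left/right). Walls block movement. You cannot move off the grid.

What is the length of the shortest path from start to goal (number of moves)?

Answer: Shortest path length: 4

Derivation:
BFS from (x=3, y=2) until reaching (x=1, y=0):
  Distance 0: (x=3, y=2)
  Distance 1: (x=3, y=1), (x=2, y=2), (x=4, y=2), (x=3, y=3)
  Distance 2: (x=3, y=0), (x=2, y=1), (x=4, y=1), (x=1, y=2), (x=5, y=2), (x=2, y=3), (x=4, y=3), (x=3, y=4)
  Distance 3: (x=2, y=0), (x=4, y=0), (x=1, y=1), (x=5, y=1), (x=6, y=2), (x=4, y=4)
  Distance 4: (x=1, y=0), (x=5, y=0), (x=0, y=1), (x=6, y=3), (x=5, y=4), (x=4, y=5)  <- goal reached here
One shortest path (4 moves): (x=3, y=2) -> (x=2, y=2) -> (x=1, y=2) -> (x=1, y=1) -> (x=1, y=0)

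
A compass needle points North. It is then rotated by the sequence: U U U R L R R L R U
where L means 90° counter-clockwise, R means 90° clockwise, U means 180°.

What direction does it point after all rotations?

Start: North
  U (U-turn (180°)) -> South
  U (U-turn (180°)) -> North
  U (U-turn (180°)) -> South
  R (right (90° clockwise)) -> West
  L (left (90° counter-clockwise)) -> South
  R (right (90° clockwise)) -> West
  R (right (90° clockwise)) -> North
  L (left (90° counter-clockwise)) -> West
  R (right (90° clockwise)) -> North
  U (U-turn (180°)) -> South
Final: South

Answer: Final heading: South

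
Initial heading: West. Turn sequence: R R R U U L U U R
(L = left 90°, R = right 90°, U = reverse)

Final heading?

Start: West
  R (right (90° clockwise)) -> North
  R (right (90° clockwise)) -> East
  R (right (90° clockwise)) -> South
  U (U-turn (180°)) -> North
  U (U-turn (180°)) -> South
  L (left (90° counter-clockwise)) -> East
  U (U-turn (180°)) -> West
  U (U-turn (180°)) -> East
  R (right (90° clockwise)) -> South
Final: South

Answer: Final heading: South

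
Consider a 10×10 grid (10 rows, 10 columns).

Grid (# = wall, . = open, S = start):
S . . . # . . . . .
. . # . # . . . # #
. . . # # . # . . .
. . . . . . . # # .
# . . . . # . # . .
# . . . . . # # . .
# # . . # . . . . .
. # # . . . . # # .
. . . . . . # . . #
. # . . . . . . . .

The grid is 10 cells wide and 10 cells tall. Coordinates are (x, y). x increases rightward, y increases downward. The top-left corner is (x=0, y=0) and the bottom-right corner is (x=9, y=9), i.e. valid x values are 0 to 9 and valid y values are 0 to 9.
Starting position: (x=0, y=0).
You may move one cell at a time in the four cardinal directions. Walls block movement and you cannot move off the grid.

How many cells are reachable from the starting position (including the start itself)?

Answer: Reachable cells: 74

Derivation:
BFS flood-fill from (x=0, y=0):
  Distance 0: (x=0, y=0)
  Distance 1: (x=1, y=0), (x=0, y=1)
  Distance 2: (x=2, y=0), (x=1, y=1), (x=0, y=2)
  Distance 3: (x=3, y=0), (x=1, y=2), (x=0, y=3)
  Distance 4: (x=3, y=1), (x=2, y=2), (x=1, y=3)
  Distance 5: (x=2, y=3), (x=1, y=4)
  Distance 6: (x=3, y=3), (x=2, y=4), (x=1, y=5)
  Distance 7: (x=4, y=3), (x=3, y=4), (x=2, y=5)
  Distance 8: (x=5, y=3), (x=4, y=4), (x=3, y=5), (x=2, y=6)
  Distance 9: (x=5, y=2), (x=6, y=3), (x=4, y=5), (x=3, y=6)
  Distance 10: (x=5, y=1), (x=6, y=4), (x=5, y=5), (x=3, y=7)
  Distance 11: (x=5, y=0), (x=6, y=1), (x=5, y=6), (x=4, y=7), (x=3, y=8)
  Distance 12: (x=6, y=0), (x=7, y=1), (x=6, y=6), (x=5, y=7), (x=2, y=8), (x=4, y=8), (x=3, y=9)
  Distance 13: (x=7, y=0), (x=7, y=2), (x=7, y=6), (x=6, y=7), (x=1, y=8), (x=5, y=8), (x=2, y=9), (x=4, y=9)
  Distance 14: (x=8, y=0), (x=8, y=2), (x=8, y=6), (x=0, y=8), (x=5, y=9)
  Distance 15: (x=9, y=0), (x=9, y=2), (x=8, y=5), (x=9, y=6), (x=0, y=7), (x=0, y=9), (x=6, y=9)
  Distance 16: (x=9, y=3), (x=8, y=4), (x=9, y=5), (x=9, y=7), (x=7, y=9)
  Distance 17: (x=9, y=4), (x=7, y=8), (x=8, y=9)
  Distance 18: (x=8, y=8), (x=9, y=9)
Total reachable: 74 (grid has 74 open cells total)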